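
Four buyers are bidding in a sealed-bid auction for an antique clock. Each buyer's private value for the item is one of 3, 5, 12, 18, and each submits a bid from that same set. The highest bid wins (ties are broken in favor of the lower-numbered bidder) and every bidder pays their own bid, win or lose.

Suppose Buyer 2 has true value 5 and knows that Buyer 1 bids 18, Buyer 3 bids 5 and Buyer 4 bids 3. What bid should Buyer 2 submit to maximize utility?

3

Bid 3: loses but pays 3, utility -3.
Bid 5: loses but pays 5, utility -5.
Bid 12: loses but pays 12, utility -12.
Bid 18: loses but pays 18, utility -18.
The best choice is 3 with utility -3.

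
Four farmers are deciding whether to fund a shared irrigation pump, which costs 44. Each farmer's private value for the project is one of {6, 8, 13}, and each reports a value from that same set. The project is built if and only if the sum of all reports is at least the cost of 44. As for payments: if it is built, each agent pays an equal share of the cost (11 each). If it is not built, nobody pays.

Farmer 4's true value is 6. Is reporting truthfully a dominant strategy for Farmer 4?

Check each profile of the others' reports and compare truth against every alternative report.
Others report (13, 13, 13): truth gives -5, best alternative gives -5.
Others report (6, 6, 6): truth gives 0, best alternative gives 0.
Others report (6, 6, 8): truth gives 0, best alternative gives 0.
Others report (6, 6, 13): truth gives 0, best alternative gives 0.
Others report (6, 8, 6): truth gives 0, best alternative gives 0.
Others report (6, 8, 8): truth gives 0, best alternative gives 0.
(Remaining 21 profiles checked similarly; truth is weakly best in each.)
In every case the truthful report is at least as good as any alternative, so it is a dominant strategy.

Yes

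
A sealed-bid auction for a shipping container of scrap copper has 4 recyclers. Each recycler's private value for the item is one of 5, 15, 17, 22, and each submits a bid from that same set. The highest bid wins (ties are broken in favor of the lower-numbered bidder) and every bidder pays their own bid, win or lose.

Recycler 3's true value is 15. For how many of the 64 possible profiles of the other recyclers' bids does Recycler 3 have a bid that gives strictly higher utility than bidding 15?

Others bid (5, 5, 17): truth gives -15; bid 17 gives -2 > -15. Violating.
Others bid (5, 5, 22): truth gives -15; bid 5 gives -5 > -15. Violating.
Others bid (5, 15, 5): truth gives -15; bid 17 gives -2 > -15. Violating.
Others bid (5, 15, 15): truth gives -15; bid 17 gives -2 > -15. Violating.
Others bid (5, 5, 5): truth gives 0; no alternative beats it.
Others bid (5, 5, 15): truth gives 0; no alternative beats it.
(Checking all 64 profiles: 62 have a profitable deviation, 2 do not.)

62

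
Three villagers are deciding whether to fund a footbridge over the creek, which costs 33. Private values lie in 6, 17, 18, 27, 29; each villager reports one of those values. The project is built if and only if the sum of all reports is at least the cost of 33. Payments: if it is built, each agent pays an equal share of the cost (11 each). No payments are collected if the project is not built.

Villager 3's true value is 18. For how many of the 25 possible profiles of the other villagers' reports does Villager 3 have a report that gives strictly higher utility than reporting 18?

Others report (6, 6): truth gives 0; report 27 gives 7 > 0. Violating.
Others report (6, 17): truth gives 7; no alternative beats it.
Others report (6, 18): truth gives 7; no alternative beats it.
(Checking all 25 profiles: 1 has a profitable deviation, 24 do not.)

1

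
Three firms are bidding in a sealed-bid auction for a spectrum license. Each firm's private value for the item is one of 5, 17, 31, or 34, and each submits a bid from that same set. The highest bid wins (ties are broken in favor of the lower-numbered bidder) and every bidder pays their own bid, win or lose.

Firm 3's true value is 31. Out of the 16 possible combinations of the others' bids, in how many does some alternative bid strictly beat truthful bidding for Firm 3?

13

Others bid (5, 5): truth gives 0; bid 17 gives 14 > 0. Violating.
Others bid (5, 31): truth gives -31; bid 34 gives -3 > -31. Violating.
Others bid (5, 34): truth gives -31; bid 5 gives -5 > -31. Violating.
Others bid (17, 31): truth gives -31; bid 34 gives -3 > -31. Violating.
Others bid (5, 17): truth gives 0; no alternative beats it.
Others bid (17, 5): truth gives 0; no alternative beats it.
(Checking all 16 profiles: 13 have a profitable deviation, 3 do not.)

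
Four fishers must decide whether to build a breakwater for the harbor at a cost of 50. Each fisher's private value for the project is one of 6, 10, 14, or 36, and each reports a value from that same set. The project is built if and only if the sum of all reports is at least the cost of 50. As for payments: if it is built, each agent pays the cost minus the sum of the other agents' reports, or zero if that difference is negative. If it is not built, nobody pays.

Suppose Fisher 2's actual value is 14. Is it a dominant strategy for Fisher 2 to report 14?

Check each profile of the others' reports and compare truth against every alternative report.
Others report (6, 10, 36): truth gives 14, best alternative gives 14.
Others report (6, 14, 36): truth gives 14, best alternative gives 14.
Others report (6, 36, 10): truth gives 14, best alternative gives 14.
Others report (6, 36, 14): truth gives 14, best alternative gives 14.
Others report (6, 36, 36): truth gives 14, best alternative gives 14.
Others report (10, 6, 36): truth gives 14, best alternative gives 14.
(Remaining 58 profiles checked similarly; truth is weakly best in each.)
In every case the truthful report is at least as good as any alternative, so it is a dominant strategy.

Yes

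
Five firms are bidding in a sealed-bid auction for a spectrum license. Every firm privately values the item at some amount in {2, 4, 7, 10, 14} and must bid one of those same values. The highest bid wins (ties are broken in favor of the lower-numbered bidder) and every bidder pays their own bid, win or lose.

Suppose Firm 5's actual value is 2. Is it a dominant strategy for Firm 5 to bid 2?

Yes

Check each profile of the others' bids and compare truth against every alternative bid.
Others bid (2, 2, 2, 4): truth gives -2, best alternative gives -4.
Others bid (2, 2, 2, 7): truth gives -2, best alternative gives -4.
Others bid (2, 2, 2, 10): truth gives -2, best alternative gives -4.
Others bid (2, 2, 2, 14): truth gives -2, best alternative gives -4.
Others bid (2, 2, 4, 2): truth gives -2, best alternative gives -4.
Others bid (2, 2, 4, 4): truth gives -2, best alternative gives -4.
(Remaining 619 profiles checked similarly; truth is weakly best in each.)
In every case the truthful bid is at least as good as any alternative, so it is a dominant strategy.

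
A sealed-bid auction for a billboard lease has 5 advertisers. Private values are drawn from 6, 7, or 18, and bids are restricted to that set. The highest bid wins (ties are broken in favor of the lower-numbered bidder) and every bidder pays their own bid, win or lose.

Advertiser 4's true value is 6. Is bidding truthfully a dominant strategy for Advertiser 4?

No

Consider the case where Advertiser 1 bids 6, Advertiser 2 bids 6, Advertiser 3 bids 6 and Advertiser 5 bids 6.
Truthful bid 6: loses but pays 6, utility -6.
Bid 7 instead: wins, pays 7, utility 6 - 7 = -1.
Since -1 > -6, bidding 7 is strictly better here, so truthful bidding is not dominant.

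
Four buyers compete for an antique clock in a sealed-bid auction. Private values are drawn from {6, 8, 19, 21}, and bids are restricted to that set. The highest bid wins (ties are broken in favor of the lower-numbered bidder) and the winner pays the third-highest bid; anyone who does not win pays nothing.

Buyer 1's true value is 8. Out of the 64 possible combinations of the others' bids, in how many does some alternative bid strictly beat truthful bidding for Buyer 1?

6

Others bid (6, 6, 19): truth gives 0; bid 19 gives 2 > 0. Violating.
Others bid (6, 6, 21): truth gives 0; bid 21 gives 2 > 0. Violating.
Others bid (6, 19, 6): truth gives 0; bid 19 gives 2 > 0. Violating.
Others bid (6, 21, 6): truth gives 0; bid 21 gives 2 > 0. Violating.
Others bid (6, 6, 6): truth gives 2; no alternative beats it.
Others bid (6, 6, 8): truth gives 2; no alternative beats it.
(Checking all 64 profiles: 6 have a profitable deviation, 58 do not.)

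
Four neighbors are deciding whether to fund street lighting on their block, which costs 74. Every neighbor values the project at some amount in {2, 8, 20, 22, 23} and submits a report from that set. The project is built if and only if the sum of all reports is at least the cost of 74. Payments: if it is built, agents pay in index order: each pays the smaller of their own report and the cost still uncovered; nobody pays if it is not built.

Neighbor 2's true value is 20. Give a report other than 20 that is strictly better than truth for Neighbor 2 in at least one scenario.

8

Suppose Neighbor 1 reports 20, Neighbor 3 reports 23 and Neighbor 4 reports 23.
Report 20: project built, pays 20, utility 20 - 20 = 0.
Report 8: project built, pays 8, utility 20 - 8 = 12.
So reporting 8 beats truth here (12 > 0).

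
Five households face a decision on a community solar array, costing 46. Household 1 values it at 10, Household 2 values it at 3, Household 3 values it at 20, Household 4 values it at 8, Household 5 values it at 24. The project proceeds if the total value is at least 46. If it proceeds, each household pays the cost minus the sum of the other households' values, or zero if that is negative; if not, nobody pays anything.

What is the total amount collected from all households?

6

Total value 65 ≥ cost 46, so it is built.
Household 1: others sum to 55; max(0, 46 - 55) = 0.
Household 2: others sum to 62; max(0, 46 - 62) = 0.
Household 3: others sum to 45; max(0, 46 - 45) = 1.
Household 4: others sum to 57; max(0, 46 - 57) = 0.
Household 5: others sum to 41; max(0, 46 - 41) = 5.
Total collected = 0 + 0 + 1 + 0 + 5 = 6.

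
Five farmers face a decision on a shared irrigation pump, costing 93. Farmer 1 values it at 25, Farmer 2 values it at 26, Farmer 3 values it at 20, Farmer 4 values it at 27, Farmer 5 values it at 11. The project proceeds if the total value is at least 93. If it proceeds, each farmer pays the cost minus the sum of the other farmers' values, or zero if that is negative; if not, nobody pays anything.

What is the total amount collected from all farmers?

Total value 109 ≥ cost 93, so it is built.
Farmer 1: others sum to 84; max(0, 93 - 84) = 9.
Farmer 2: others sum to 83; max(0, 93 - 83) = 10.
Farmer 3: others sum to 89; max(0, 93 - 89) = 4.
Farmer 4: others sum to 82; max(0, 93 - 82) = 11.
Farmer 5: others sum to 98; max(0, 93 - 98) = 0.
Total collected = 9 + 10 + 4 + 11 + 0 = 34.

34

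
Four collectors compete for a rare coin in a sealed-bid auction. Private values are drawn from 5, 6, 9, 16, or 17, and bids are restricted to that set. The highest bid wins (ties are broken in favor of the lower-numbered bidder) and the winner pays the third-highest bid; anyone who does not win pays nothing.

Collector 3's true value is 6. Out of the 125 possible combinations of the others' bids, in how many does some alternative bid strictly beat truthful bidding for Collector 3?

9

Others bid (5, 5, 9): truth gives 0; bid 9 gives 1 > 0. Violating.
Others bid (5, 5, 16): truth gives 0; bid 16 gives 1 > 0. Violating.
Others bid (5, 5, 17): truth gives 0; bid 17 gives 1 > 0. Violating.
Others bid (5, 6, 5): truth gives 0; bid 9 gives 1 > 0. Violating.
Others bid (5, 5, 5): truth gives 1; no alternative beats it.
Others bid (5, 5, 6): truth gives 1; no alternative beats it.
(Checking all 125 profiles: 9 have a profitable deviation, 116 do not.)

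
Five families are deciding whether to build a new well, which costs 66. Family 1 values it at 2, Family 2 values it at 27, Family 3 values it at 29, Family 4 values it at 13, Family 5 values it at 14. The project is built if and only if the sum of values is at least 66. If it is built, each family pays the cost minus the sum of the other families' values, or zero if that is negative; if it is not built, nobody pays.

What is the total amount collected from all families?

18

Total value 85 ≥ cost 66, so it is built.
Family 1: others sum to 83; max(0, 66 - 83) = 0.
Family 2: others sum to 58; max(0, 66 - 58) = 8.
Family 3: others sum to 56; max(0, 66 - 56) = 10.
Family 4: others sum to 72; max(0, 66 - 72) = 0.
Family 5: others sum to 71; max(0, 66 - 71) = 0.
Total collected = 0 + 8 + 10 + 0 + 0 = 18.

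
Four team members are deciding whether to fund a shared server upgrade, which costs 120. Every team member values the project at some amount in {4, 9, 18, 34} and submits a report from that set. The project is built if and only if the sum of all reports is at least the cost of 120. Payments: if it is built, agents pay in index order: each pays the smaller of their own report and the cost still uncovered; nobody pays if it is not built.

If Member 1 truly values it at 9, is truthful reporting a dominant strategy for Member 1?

Yes

Check each profile of the others' reports and compare truth against every alternative report.
Others report (4, 4, 4): truth gives 0, best alternative gives 0.
Others report (4, 4, 9): truth gives 0, best alternative gives 0.
Others report (4, 4, 18): truth gives 0, best alternative gives 0.
Others report (4, 4, 34): truth gives 0, best alternative gives 0.
Others report (4, 9, 4): truth gives 0, best alternative gives 0.
Others report (4, 9, 9): truth gives 0, best alternative gives 0.
(Remaining 58 profiles checked similarly; truth is weakly best in each.)
In every case the truthful report is at least as good as any alternative, so it is a dominant strategy.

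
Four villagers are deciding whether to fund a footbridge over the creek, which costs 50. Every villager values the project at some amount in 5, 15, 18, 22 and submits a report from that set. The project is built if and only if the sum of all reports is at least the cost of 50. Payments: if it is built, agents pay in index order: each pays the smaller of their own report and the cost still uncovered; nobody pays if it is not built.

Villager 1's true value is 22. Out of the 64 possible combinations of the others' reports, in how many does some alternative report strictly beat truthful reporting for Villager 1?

57

Others report (5, 5, 22): truth gives 0; report 18 gives 4 > 0. Violating.
Others report (5, 15, 15): truth gives 0; report 15 gives 7 > 0. Violating.
Others report (5, 15, 18): truth gives 0; report 15 gives 7 > 0. Violating.
Others report (5, 15, 22): truth gives 0; report 15 gives 7 > 0. Violating.
Others report (5, 5, 5): truth gives 0; no alternative beats it.
Others report (5, 5, 15): truth gives 0; no alternative beats it.
(Checking all 64 profiles: 57 have a profitable deviation, 7 do not.)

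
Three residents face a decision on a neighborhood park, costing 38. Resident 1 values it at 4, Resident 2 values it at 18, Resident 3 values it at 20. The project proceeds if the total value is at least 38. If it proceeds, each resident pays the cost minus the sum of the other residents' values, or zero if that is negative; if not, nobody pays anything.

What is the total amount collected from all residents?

30

Total value 42 ≥ cost 38, so it is built.
Resident 1: others sum to 38; max(0, 38 - 38) = 0.
Resident 2: others sum to 24; max(0, 38 - 24) = 14.
Resident 3: others sum to 22; max(0, 38 - 22) = 16.
Total collected = 0 + 14 + 16 = 30.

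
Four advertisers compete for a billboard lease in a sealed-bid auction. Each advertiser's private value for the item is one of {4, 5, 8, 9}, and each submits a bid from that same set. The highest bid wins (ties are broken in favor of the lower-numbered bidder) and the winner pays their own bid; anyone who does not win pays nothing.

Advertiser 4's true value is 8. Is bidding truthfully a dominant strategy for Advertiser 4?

Consider the case where Advertiser 1 bids 4, Advertiser 2 bids 4 and Advertiser 3 bids 4.
Truthful bid 8: wins, pays 8, utility 8 - 8 = 0.
Bid 5 instead: wins, pays 5, utility 8 - 5 = 3.
Since 3 > 0, bidding 5 is strictly better here, so truthful bidding is not dominant.

No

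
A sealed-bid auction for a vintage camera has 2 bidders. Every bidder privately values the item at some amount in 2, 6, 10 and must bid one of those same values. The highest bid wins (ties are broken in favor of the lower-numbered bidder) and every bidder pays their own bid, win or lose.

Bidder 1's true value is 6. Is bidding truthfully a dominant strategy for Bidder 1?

Consider the case where Bidder 2 bids 2.
Truthful bid 6: wins, pays 6, utility 6 - 6 = 0.
Bid 2 instead: wins, pays 2, utility 6 - 2 = 4.
Since 4 > 0, bidding 2 is strictly better here, so truthful bidding is not dominant.

No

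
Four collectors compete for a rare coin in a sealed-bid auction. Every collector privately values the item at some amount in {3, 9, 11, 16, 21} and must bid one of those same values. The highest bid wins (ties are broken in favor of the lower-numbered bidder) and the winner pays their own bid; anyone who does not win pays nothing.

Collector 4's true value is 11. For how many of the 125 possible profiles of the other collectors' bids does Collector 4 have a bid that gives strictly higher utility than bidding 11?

1

Others bid (3, 3, 3): truth gives 0; bid 9 gives 2 > 0. Violating.
Others bid (3, 3, 9): truth gives 0; no alternative beats it.
Others bid (3, 3, 11): truth gives 0; no alternative beats it.
(Checking all 125 profiles: 1 has a profitable deviation, 124 do not.)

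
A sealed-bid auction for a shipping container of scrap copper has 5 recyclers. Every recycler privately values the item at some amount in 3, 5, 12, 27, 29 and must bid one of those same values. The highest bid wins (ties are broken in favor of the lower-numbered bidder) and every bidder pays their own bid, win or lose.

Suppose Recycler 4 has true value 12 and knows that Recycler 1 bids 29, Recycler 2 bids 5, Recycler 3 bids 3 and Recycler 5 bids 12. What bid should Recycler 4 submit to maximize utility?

Bid 3: loses but pays 3, utility -3.
Bid 5: loses but pays 5, utility -5.
Bid 12: loses but pays 12, utility -12.
Bid 27: loses but pays 27, utility -27.
Bid 29: loses but pays 29, utility -29.
The best choice is 3 with utility -3.

3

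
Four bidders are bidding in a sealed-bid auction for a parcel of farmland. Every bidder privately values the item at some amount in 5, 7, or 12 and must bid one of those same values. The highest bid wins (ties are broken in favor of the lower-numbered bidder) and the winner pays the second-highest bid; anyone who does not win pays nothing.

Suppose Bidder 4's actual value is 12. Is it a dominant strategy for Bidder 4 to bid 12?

Yes

Check each profile of the others' bids and compare truth against every alternative bid.
Others bid (5, 5, 7): truth gives 5, best alternative gives 0.
Others bid (5, 7, 5): truth gives 5, best alternative gives 0.
Others bid (5, 7, 7): truth gives 5, best alternative gives 0.
Others bid (7, 5, 5): truth gives 5, best alternative gives 0.
Others bid (7, 5, 7): truth gives 5, best alternative gives 0.
Others bid (7, 7, 5): truth gives 5, best alternative gives 0.
(Remaining 21 profiles checked similarly; truth is weakly best in each.)
In every case the truthful bid is at least as good as any alternative, so it is a dominant strategy.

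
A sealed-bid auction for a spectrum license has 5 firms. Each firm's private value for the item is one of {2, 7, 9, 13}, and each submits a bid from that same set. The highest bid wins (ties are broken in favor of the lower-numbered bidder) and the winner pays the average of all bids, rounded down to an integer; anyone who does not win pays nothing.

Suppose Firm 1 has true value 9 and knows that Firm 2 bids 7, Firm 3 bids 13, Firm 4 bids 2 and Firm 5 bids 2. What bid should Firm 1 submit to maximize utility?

Bid 2: loses, pays 0, utility 0.
Bid 7: loses, pays 0, utility 0.
Bid 9: loses, pays 0, utility 0.
Bid 13: wins, pays 7, utility 9 - 7 = 2.
The best choice is 13 with utility 2.

13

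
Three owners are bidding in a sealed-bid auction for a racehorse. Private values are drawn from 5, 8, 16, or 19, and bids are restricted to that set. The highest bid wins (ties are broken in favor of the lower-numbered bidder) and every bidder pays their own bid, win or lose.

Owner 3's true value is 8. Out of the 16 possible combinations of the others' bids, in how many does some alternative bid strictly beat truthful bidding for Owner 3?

Others bid (5, 8): truth gives -8; bid 5 gives -5 > -8. Violating.
Others bid (5, 16): truth gives -8; bid 5 gives -5 > -8. Violating.
Others bid (5, 19): truth gives -8; bid 5 gives -5 > -8. Violating.
Others bid (8, 5): truth gives -8; bid 5 gives -5 > -8. Violating.
Others bid (5, 5): truth gives 0; no alternative beats it.
(Checking all 16 profiles: 15 have a profitable deviation, 1 does not.)

15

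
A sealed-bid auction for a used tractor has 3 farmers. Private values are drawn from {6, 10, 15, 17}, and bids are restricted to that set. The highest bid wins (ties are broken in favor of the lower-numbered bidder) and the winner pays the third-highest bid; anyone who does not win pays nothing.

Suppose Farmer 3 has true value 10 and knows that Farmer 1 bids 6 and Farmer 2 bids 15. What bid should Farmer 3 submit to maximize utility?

17

Bid 6: loses, pays 0, utility 0.
Bid 10: loses, pays 0, utility 0.
Bid 15: loses, pays 0, utility 0.
Bid 17: wins, pays 6, utility 10 - 6 = 4.
The best choice is 17 with utility 4.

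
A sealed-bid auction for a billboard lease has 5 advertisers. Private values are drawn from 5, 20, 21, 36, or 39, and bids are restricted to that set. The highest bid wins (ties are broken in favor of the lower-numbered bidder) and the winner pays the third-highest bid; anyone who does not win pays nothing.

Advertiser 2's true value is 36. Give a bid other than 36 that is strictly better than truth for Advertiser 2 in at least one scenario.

39

Suppose Advertiser 1 bids 5, Advertiser 3 bids 5, Advertiser 4 bids 5 and Advertiser 5 bids 39.
Bid 36: loses, pays 0, utility 0.
Bid 39: wins, pays 5, utility 36 - 5 = 31.
So bidding 39 beats truth here (31 > 0).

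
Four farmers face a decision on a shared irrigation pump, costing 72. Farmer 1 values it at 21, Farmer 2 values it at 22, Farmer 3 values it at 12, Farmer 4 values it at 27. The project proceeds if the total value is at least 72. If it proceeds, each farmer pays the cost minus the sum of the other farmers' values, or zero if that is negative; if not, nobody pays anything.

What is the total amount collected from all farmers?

Total value 82 ≥ cost 72, so it is built.
Farmer 1: others sum to 61; max(0, 72 - 61) = 11.
Farmer 2: others sum to 60; max(0, 72 - 60) = 12.
Farmer 3: others sum to 70; max(0, 72 - 70) = 2.
Farmer 4: others sum to 55; max(0, 72 - 55) = 17.
Total collected = 11 + 12 + 2 + 17 = 42.

42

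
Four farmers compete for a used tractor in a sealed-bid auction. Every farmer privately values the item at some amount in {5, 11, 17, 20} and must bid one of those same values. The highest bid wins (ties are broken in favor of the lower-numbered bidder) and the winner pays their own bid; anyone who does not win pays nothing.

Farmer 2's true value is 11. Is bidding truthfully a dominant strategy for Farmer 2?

Check each profile of the others' bids and compare truth against every alternative bid.
Others bid (5, 5, 5): truth gives 0, best alternative gives 0.
Others bid (5, 5, 11): truth gives 0, best alternative gives 0.
Others bid (5, 5, 17): truth gives 0, best alternative gives 0.
Others bid (5, 5, 20): truth gives 0, best alternative gives 0.
Others bid (5, 11, 5): truth gives 0, best alternative gives 0.
Others bid (5, 11, 11): truth gives 0, best alternative gives 0.
(Remaining 58 profiles checked similarly; truth is weakly best in each.)
In every case the truthful bid is at least as good as any alternative, so it is a dominant strategy.

Yes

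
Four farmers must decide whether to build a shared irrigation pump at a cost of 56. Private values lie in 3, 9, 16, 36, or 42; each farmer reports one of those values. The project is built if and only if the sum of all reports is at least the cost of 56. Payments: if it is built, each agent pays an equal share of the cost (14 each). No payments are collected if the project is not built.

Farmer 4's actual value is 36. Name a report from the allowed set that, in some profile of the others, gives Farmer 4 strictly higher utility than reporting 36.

42

Suppose Farmer 1 reports 3, Farmer 2 reports 3 and Farmer 3 reports 9.
Report 36: project not built, utility 0.
Report 42: project built, pays 14, utility 36 - 14 = 22.
So reporting 42 beats truth here (22 > 0).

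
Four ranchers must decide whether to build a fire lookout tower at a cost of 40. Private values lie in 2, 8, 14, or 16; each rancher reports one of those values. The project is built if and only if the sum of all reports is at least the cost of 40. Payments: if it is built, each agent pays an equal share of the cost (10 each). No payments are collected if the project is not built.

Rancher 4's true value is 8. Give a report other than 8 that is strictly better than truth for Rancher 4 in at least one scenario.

2

Suppose Rancher 1 reports 2, Rancher 2 reports 14 and Rancher 3 reports 16.
Report 8: project built, pays 10, utility 8 - 10 = -2.
Report 2: project not built, utility 0.
So reporting 2 beats truth here (0 > -2).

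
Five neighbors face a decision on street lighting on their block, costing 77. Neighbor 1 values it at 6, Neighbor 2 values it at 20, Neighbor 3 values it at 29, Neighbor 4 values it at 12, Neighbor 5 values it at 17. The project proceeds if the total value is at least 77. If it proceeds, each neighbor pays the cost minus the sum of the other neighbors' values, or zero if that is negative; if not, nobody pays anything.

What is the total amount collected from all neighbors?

50

Total value 84 ≥ cost 77, so it is built.
Neighbor 1: others sum to 78; max(0, 77 - 78) = 0.
Neighbor 2: others sum to 64; max(0, 77 - 64) = 13.
Neighbor 3: others sum to 55; max(0, 77 - 55) = 22.
Neighbor 4: others sum to 72; max(0, 77 - 72) = 5.
Neighbor 5: others sum to 67; max(0, 77 - 67) = 10.
Total collected = 0 + 13 + 22 + 5 + 10 = 50.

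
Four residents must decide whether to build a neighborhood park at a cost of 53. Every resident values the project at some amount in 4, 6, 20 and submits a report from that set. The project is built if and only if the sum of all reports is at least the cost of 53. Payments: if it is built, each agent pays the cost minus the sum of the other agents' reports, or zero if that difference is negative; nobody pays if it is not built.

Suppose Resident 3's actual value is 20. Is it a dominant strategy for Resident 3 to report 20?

Yes

Check each profile of the others' reports and compare truth against every alternative report.
Others report (6, 20, 20): truth gives 13, best alternative gives 0.
Others report (20, 6, 20): truth gives 13, best alternative gives 0.
Others report (20, 20, 6): truth gives 13, best alternative gives 0.
Others report (4, 20, 20): truth gives 11, best alternative gives 0.
Others report (20, 4, 20): truth gives 11, best alternative gives 0.
Others report (20, 20, 4): truth gives 11, best alternative gives 0.
(Remaining 21 profiles checked similarly; truth is weakly best in each.)
In every case the truthful report is at least as good as any alternative, so it is a dominant strategy.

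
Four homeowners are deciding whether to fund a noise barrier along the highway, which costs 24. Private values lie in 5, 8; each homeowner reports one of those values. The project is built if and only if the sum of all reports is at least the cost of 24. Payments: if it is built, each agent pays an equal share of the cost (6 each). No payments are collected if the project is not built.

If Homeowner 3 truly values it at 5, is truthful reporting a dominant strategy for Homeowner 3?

Yes

Check each profile of the others' reports and compare truth against every alternative report.
Others report (5, 5, 8): truth gives 0, best alternative gives -1.
Others report (5, 8, 5): truth gives 0, best alternative gives -1.
Others report (8, 5, 5): truth gives 0, best alternative gives -1.
Others report (5, 8, 8): truth gives -1, best alternative gives -1.
Others report (8, 5, 8): truth gives -1, best alternative gives -1.
Others report (8, 8, 5): truth gives -1, best alternative gives -1.
(Remaining 2 profiles checked similarly; truth is weakly best in each.)
In every case the truthful report is at least as good as any alternative, so it is a dominant strategy.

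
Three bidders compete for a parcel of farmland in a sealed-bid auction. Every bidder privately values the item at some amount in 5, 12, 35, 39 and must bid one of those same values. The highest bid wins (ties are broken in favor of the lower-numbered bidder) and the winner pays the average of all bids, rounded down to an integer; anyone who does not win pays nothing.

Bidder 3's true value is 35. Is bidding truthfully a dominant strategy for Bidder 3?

Consider the case where Bidder 1 bids 5 and Bidder 2 bids 5.
Truthful bid 35: wins, pays 15, utility 35 - 15 = 20.
Bid 12 instead: wins, pays 7, utility 35 - 7 = 28.
Since 28 > 20, bidding 12 is strictly better here, so truthful bidding is not dominant.

No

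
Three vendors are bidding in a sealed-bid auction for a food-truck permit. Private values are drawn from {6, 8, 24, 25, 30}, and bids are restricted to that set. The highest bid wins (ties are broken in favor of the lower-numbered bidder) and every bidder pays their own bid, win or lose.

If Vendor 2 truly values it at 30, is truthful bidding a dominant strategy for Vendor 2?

No

Consider the case where Vendor 1 bids 6 and Vendor 3 bids 6.
Truthful bid 30: wins, pays 30, utility 30 - 30 = 0.
Bid 8 instead: wins, pays 8, utility 30 - 8 = 22.
Since 22 > 0, bidding 8 is strictly better here, so truthful bidding is not dominant.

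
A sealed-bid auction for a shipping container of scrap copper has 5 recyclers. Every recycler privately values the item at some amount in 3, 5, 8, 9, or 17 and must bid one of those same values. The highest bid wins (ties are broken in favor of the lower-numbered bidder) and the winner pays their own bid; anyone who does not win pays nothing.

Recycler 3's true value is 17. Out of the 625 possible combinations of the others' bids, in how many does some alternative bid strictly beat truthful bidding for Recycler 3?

144

Others bid (3, 3, 3, 3): truth gives 0; bid 5 gives 12 > 0. Violating.
Others bid (3, 3, 3, 5): truth gives 0; bid 5 gives 12 > 0. Violating.
Others bid (3, 3, 3, 8): truth gives 0; bid 8 gives 9 > 0. Violating.
Others bid (3, 3, 3, 9): truth gives 0; bid 9 gives 8 > 0. Violating.
Others bid (3, 3, 3, 17): truth gives 0; no alternative beats it.
Others bid (3, 3, 5, 17): truth gives 0; no alternative beats it.
(Checking all 625 profiles: 144 have a profitable deviation, 481 do not.)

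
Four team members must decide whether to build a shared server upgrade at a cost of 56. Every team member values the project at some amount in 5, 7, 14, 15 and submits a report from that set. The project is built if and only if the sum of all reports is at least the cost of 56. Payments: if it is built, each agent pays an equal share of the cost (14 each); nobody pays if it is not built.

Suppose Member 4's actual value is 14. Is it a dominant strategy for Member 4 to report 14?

Yes

Check each profile of the others' reports and compare truth against every alternative report.
Others report (5, 5, 5): truth gives 0, best alternative gives 0.
Others report (5, 5, 7): truth gives 0, best alternative gives 0.
Others report (5, 5, 14): truth gives 0, best alternative gives 0.
Others report (5, 5, 15): truth gives 0, best alternative gives 0.
Others report (5, 7, 5): truth gives 0, best alternative gives 0.
Others report (5, 7, 7): truth gives 0, best alternative gives 0.
(Remaining 58 profiles checked similarly; truth is weakly best in each.)
In every case the truthful report is at least as good as any alternative, so it is a dominant strategy.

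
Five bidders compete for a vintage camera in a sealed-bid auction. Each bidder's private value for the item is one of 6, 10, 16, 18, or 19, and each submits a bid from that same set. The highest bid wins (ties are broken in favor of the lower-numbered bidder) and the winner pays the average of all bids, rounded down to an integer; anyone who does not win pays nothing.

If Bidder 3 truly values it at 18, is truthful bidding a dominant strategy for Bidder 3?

Consider the case where Bidder 1 bids 6, Bidder 2 bids 6, Bidder 4 bids 6 and Bidder 5 bids 6.
Truthful bid 18: wins, pays 8, utility 18 - 8 = 10.
Bid 10 instead: wins, pays 6, utility 18 - 6 = 12.
Since 12 > 10, bidding 10 is strictly better here, so truthful bidding is not dominant.

No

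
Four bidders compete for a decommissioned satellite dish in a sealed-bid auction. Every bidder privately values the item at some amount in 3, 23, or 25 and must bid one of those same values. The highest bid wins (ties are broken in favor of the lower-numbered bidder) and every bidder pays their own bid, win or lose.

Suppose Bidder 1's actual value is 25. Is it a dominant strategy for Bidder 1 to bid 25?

Consider the case where Bidder 2 bids 3, Bidder 3 bids 3 and Bidder 4 bids 3.
Truthful bid 25: wins, pays 25, utility 25 - 25 = 0.
Bid 3 instead: wins, pays 3, utility 25 - 3 = 22.
Since 22 > 0, bidding 3 is strictly better here, so truthful bidding is not dominant.

No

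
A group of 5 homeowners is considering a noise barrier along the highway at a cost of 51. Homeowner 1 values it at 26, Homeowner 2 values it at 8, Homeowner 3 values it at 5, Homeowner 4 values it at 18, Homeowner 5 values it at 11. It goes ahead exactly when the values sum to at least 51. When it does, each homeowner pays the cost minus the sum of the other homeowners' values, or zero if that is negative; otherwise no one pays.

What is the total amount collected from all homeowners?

Total value 68 ≥ cost 51, so it is built.
Homeowner 1: others sum to 42; max(0, 51 - 42) = 9.
Homeowner 2: others sum to 60; max(0, 51 - 60) = 0.
Homeowner 3: others sum to 63; max(0, 51 - 63) = 0.
Homeowner 4: others sum to 50; max(0, 51 - 50) = 1.
Homeowner 5: others sum to 57; max(0, 51 - 57) = 0.
Total collected = 9 + 0 + 0 + 1 + 0 = 10.

10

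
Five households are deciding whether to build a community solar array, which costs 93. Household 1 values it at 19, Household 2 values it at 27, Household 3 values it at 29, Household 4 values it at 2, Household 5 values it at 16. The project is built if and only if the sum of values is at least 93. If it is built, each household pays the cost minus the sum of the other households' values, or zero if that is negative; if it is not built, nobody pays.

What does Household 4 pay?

2

Total value 93 ≥ cost 93, so the project is built.
The other households' values sum to 91.
Cost minus that sum is 93 - 91 = 2.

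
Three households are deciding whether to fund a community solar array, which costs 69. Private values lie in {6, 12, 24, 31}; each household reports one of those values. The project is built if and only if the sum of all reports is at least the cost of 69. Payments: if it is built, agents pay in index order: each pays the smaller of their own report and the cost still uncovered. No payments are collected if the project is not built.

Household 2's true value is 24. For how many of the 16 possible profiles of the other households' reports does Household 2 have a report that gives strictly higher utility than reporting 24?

Others report (31, 31): truth gives 0; report 12 gives 12 > 0. Violating.
Others report (6, 6): truth gives 0; no alternative beats it.
Others report (6, 12): truth gives 0; no alternative beats it.
(Checking all 16 profiles: 1 has a profitable deviation, 15 do not.)

1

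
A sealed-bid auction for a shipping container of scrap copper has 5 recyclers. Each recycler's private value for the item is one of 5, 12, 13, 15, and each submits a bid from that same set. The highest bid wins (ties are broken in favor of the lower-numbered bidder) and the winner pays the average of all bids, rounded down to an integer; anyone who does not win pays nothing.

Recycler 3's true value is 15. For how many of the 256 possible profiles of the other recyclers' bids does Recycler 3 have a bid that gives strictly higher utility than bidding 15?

Others bid (5, 5, 5, 5): truth gives 8; bid 12 gives 9 > 8. Violating.
Others bid (5, 5, 5, 12): truth gives 7; bid 12 gives 8 > 7. Violating.
Others bid (5, 5, 12, 5): truth gives 7; bid 12 gives 8 > 7. Violating.
Others bid (5, 5, 12, 13): truth gives 5; bid 13 gives 6 > 5. Violating.
Others bid (5, 5, 5, 13): truth gives 7; no alternative beats it.
Others bid (5, 5, 5, 15): truth gives 6; no alternative beats it.
(Checking all 256 profiles: 15 have a profitable deviation, 241 do not.)

15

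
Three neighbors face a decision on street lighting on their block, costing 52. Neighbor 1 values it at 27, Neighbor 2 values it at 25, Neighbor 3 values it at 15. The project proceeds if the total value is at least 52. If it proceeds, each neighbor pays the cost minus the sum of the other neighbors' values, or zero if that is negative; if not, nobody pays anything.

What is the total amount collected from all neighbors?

22

Total value 67 ≥ cost 52, so it is built.
Neighbor 1: others sum to 40; max(0, 52 - 40) = 12.
Neighbor 2: others sum to 42; max(0, 52 - 42) = 10.
Neighbor 3: others sum to 52; max(0, 52 - 52) = 0.
Total collected = 12 + 10 + 0 = 22.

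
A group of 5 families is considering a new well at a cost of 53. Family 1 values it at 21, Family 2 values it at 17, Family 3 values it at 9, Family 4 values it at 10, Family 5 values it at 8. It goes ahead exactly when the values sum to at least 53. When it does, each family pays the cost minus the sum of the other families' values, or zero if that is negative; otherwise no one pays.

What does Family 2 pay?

Total value 65 ≥ cost 53, so the project is built.
The other families' values sum to 48.
Cost minus that sum is 53 - 48 = 5.

5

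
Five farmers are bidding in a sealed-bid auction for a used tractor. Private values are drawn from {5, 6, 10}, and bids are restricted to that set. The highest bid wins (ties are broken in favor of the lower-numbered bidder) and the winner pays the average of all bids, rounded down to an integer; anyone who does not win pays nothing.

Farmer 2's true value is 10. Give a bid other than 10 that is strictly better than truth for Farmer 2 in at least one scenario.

6

Suppose Farmer 1 bids 5, Farmer 3 bids 5, Farmer 4 bids 5 and Farmer 5 bids 5.
Bid 10: wins, pays 6, utility 10 - 6 = 4.
Bid 6: wins, pays 5, utility 10 - 5 = 5.
So bidding 6 beats truth here (5 > 4).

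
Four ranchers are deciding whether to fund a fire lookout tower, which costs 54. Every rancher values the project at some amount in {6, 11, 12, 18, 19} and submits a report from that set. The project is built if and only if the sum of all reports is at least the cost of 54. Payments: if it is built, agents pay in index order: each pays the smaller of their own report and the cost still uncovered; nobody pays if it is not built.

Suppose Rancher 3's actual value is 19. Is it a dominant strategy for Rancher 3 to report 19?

Consider the case where Rancher 1 reports 6, Rancher 2 reports 11 and Rancher 4 reports 19.
Truthful report 19: project built, pays 19, utility 19 - 19 = 0.
Report 18 instead: project built, pays 18, utility 19 - 18 = 1.
Since 1 > 0, reporting 18 is strictly better here, so truthful reporting is not dominant.

No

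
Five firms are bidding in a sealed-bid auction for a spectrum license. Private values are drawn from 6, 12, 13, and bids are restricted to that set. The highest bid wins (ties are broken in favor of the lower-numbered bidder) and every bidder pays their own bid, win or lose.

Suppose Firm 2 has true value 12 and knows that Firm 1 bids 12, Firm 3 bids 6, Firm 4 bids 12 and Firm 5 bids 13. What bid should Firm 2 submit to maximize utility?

Bid 6: loses but pays 6, utility -6.
Bid 12: loses but pays 12, utility -12.
Bid 13: wins, pays 13, utility 12 - 13 = -1.
The best choice is 13 with utility -1.

13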